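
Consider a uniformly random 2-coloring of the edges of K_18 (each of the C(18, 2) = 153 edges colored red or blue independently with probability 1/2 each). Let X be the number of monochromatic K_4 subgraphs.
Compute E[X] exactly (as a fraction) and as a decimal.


Let X = Σ_S X_S over the C(18, 4) = 3060 subsets S of size 4, where X_S = 1 if the K_4 on S is monochromatic.
For a fixed S, the K_4 on S has C(4, 2) = 6 edges. P[all 6 edges red] = (1/2)^6, and likewise for blue, so P[monochromatic] = 2·(1/2)^6 = 2^{1 − 6} = 1/32.
By linearity of expectation: E[X] = C(18, 4) · 2^{1 − 6} = 3060 · 1/32 = 765/8.
Numerically: E[X] ≈ 95.6250.

E[X] = C(18,4)·2^(1−C(4,2)) = 765/8 ≈ 95.6250.


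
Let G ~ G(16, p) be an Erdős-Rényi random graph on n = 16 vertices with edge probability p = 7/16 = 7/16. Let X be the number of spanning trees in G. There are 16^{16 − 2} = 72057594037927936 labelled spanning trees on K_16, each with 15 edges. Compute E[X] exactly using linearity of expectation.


K_16 has 16^{16 − 2} = 72057594037927936 labelled spanning trees.
For each such spanning tree H, let X_H = 1 if all 15 edges of H are present in G. Then P[X_H = 1] = p^{15} = (7/16)^{15} = 4747561509943/1152921504606846976.
By linearity: E[X] = Σ_H E[X_H] = 72057594037927936 · p^{15} = 72057594037927936 · 4747561509943/1152921504606846976 = 4747561509943/16.
Numerically: E[X] ≈ 2.96723e+11.

E[X] = 72057594037927936 · (7/16)^{15} = 4747561509943/16 ≈ 2.96723e+11.


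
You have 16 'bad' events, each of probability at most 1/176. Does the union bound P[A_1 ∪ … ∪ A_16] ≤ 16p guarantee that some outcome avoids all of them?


Union bound: P[∪_{i=1}^{16} A_i] ≤ Σ_i P[A_i] ≤ 16·p = 16·(1/176) = 1/11.
Numerically: 1/11 ≈ 0.0909.
Is 1/11 < 1? YES.
Since P[∪ A_i] ≤ 1/11 < 1, the complement has P[∩ A_i^c] ≥ 1 − 1/11 = 10/11 > 0, so some outcome avoids every A_i.

16·p = 1/11 ≈ 0.0909; existence CERTIFIED by the union bound.


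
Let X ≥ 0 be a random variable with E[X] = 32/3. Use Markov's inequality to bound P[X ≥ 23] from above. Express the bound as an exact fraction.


μ = E[X] = 32/3, a = 23.
Markov: P[X ≥ 23] ≤ μ/a = (32/3)/23 = 32/69.
Numerically: ≈ 0.464.
(Since a = 23 > μ = 10.667, the bound 32/69 is < 1 and informative.)

P[X ≥ 23] ≤ 32/69 ≈ 0.464.


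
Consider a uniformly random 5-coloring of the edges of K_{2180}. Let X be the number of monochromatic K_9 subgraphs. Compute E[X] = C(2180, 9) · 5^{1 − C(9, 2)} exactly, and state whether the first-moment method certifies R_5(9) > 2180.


E[X] = C(2180, 9) · 5^{1 − 36} = 3014145651459519573444800 · 5^{−35} = 3014145651459519573444800/2910383045673370361328125.
As a reduced fraction: E[X] = 120565826058380782937792/116415321826934814453125 ≈ 1.0356526.
Is E[X] < 1? NO.
Since E[X] ≥ 1, the first-moment bound is inconclusive at n = 2180; it does NOT by itself certify R_5(9) > 2180.

E[X] = 120565826058380782937792/116415321826934814453125 ≈ 1.0356526; E[X] ≥ 1; first-moment method inconclusive here.


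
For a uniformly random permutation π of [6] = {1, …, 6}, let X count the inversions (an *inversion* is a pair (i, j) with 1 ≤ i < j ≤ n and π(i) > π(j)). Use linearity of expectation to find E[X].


Write X = Σ X_I over the C(6, 2) = 15 pairs i < j, with X_I the indicator of one inversion.
There are 15 indicators.
For each fixed pair i < j, the values π(i) and π(j) are two distinct elements of {1, …, 6} in uniformly random order; by symmetry P[π(i) > π(j)] = 1/2.
By linearity: E[X] = 15 · (1/2) = C(6, 2) · (1/2) = 15/2 = 15/2 ≈ 7.50000.

E[X] = 15/2 = 7.50000.


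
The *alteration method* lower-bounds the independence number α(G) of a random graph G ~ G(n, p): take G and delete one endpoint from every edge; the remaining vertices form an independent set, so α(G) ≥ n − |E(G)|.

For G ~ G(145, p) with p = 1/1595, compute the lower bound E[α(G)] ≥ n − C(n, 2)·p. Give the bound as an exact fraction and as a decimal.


E[|E(G)|] = C(145, 2)·p = 10440 · (1/1595) = 72/11.
E[α(G)] ≥ n − E[|E(G)|] = 145 − 72/11 = 1523/11.
Numerically: ≈ 138.454545.
(This is only a lower bound; the true E[α(G)] may be larger.)

E[α(G)] ≥ 1523/11 ≈ 138.454545.


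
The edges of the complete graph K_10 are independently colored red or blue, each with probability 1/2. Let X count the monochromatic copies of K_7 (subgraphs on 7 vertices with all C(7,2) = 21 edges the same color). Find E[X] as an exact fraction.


Let X = Σ_S X_S over the C(10, 7) = 120 subsets S of size 7, where X_S = 1 if the K_7 on S is monochromatic.
For a fixed S, the K_7 on S has C(7, 2) = 21 edges. P[all 21 edges red] = (1/2)^21, and likewise for blue, so P[monochromatic] = 2·(1/2)^21 = 2^{1 − 21} = 1/1048576.
Summing: E[X] = C(10, 7) · 2^{1 − 21} = 120 · 1/1048576 = 15/131072.
Numerically: E[X] ≈ 0.0001.

E[X] = C(10,7)·2^(1−C(7,2)) = 15/131072 ≈ 0.0001.


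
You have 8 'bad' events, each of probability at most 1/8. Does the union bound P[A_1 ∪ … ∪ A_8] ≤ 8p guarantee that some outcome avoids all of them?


Union bound: P[∪_{i=1}^{8} A_i] ≤ Σ_i P[A_i] ≤ 8·p = 8·(1/8) = 1.
Numerically: 1 ≈ 1.00000.
Is 1 < 1? NO.
Since the bound 1 is ≥ 1, the union bound is uninformative here; it does NOT by itself certify existence.

8·p = 1 ≈ 1.00000; existence NOT certified by the union bound.


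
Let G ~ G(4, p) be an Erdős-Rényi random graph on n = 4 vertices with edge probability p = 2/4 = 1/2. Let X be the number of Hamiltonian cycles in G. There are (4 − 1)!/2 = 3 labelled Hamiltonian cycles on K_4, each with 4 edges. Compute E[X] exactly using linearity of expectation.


K_4 has (4 − 1)!/2 = 3 labelled Hamiltonian cycles.
For each such Hamiltonian cycle H, let X_H = 1 if all 4 edges of H are present in G. Then P[X_H = 1] = p^{4} = (1/2)^{4} = 1/16.
By linearity of expectation: E[X] = Σ_H E[X_H] = 3 · p^{4} = 3 · 1/16 = 3/16.
Numerically: E[X] ≈ 0.188.

E[X] = 3 · (1/2)^{4} = 3/16 ≈ 0.188.


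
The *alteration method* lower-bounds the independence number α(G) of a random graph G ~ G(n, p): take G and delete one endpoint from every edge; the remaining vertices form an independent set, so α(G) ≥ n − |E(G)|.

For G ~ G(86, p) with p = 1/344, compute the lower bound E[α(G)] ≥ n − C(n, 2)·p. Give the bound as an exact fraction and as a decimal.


E[|E(G)|] = C(86, 2)·p = 3655 · (1/344) = 85/8.
E[α(G)] ≥ n − E[|E(G)|] = 86 − 85/8 = 603/8.
Numerically: ≈ 75.37500.
(This is only a lower bound; the true E[α(G)] may be larger.)

E[α(G)] ≥ 603/8 ≈ 75.37500.


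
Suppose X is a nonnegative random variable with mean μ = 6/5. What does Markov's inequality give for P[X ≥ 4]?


μ = E[X] = 6/5, a = 4.
Markov: P[X ≥ 4] ≤ μ/a = (6/5)/4 = 3/10.
Numerically: ≈ 0.30000.
(Since a = 4 > μ = 1.20000, the bound 3/10 is < 1 and informative.)

P[X ≥ 4] ≤ 3/10 ≈ 0.30000.


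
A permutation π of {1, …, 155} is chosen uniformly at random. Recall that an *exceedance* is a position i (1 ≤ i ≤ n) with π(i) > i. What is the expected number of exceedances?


Write X = Σ_{i=1}^{155} X_i, where X_i = 1_{π(i) > i}.
For each fixed i, π(i) is uniform over {1, …, 155} (marginal of a uniform permutation), so P[π(i) > i] = (n − i)/n. Summing: Σ_{i=1}^{155} (n − i)/n = (0 + 1 + … + 154)/155 = 155(155 − 1)/(2·155) = (155 − 1)/2.
Hence E[X] = Σ_{i=1}^{155} (155 − i)/155 = 77 ≈ 77.000000.

E[X] = 77 = 77.000000.


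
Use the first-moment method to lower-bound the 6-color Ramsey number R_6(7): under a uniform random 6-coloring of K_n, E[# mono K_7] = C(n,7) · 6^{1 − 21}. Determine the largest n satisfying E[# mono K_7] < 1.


We need C(n, 7) · 6^{1 − 21} < 1, i.e. C(n, 7) < 6^{21 − 1} = 3656158440062976.
Check values of n near the boundary:
  n = 566: C(566, 7) = 3557206237959440; 3557206237959440 < 3656158440062976? YES
  n = 567: C(567, 7) = 3601671315933933; 3601671315933933 < 3656158440062976? YES
  n = 568: C(568, 7) = 3646611956239704; 3646611956239704 < 3656158440062976? YES
  n = 569: C(569, 7) = 3692032389858348; 3692032389858348 < 3656158440062976? NO
  n = 570: C(570, 7) = 3737936877831720; 3737936877831720 < 3656158440062976? NO
The largest n with C(n, 7) < 3656158440062976 is n = 568 (where E[X] = 16882462760369/16926659444736 ≈ 0.99739). Hence R_6(7) > 568, i.e. R_6(7) ≥ 569.

Largest n = 568; hence R_6(7) > 568.


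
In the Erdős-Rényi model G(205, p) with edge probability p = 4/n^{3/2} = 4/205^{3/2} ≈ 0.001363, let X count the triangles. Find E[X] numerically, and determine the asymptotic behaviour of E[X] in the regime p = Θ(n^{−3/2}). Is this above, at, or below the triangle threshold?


Number of potential triangles: C(205, 3) = 1414910.
Each occurs with probability p³ ≈ (0.001363)³ ≈ 2.530974e-09.
By linearity: E[X] = C(205, 3)·p³ ≈ 1414910 · 2.530974e-09 ≈ 0.0036.
Since α = 3/2 > 1, p = c/n^{3/2} = o(1/n) is below the triangle threshold p ~ 1/n. Asymptotically E[X] ~ (c³/6)·n^{3(1−α)} = (4³/6)·n^{-1.5} → 0, so by Markov's inequality G has no triangles w.h.p.

E[X] ≈ 0.0036; in regime p = Θ(1/n^{3/2}) E[X] tends to 0 (below the triangle threshold p ~ 1/n).


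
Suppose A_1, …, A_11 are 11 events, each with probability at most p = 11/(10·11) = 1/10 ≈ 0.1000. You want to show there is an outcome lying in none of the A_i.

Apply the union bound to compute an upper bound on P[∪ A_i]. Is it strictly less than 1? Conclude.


Union bound: P[∪_{i=1}^{11} A_i] ≤ Σ_i P[A_i] ≤ 11·p = 11·(1/10) = 11/10.
Numerically: 11/10 ≈ 1.1000.
Is 11/10 < 1? NO.
Since the bound 11/10 is ≥ 1, the union bound is uninformative here; it does NOT by itself certify existence.

11·p = 11/10 ≈ 1.1000; existence NOT certified by the union bound.


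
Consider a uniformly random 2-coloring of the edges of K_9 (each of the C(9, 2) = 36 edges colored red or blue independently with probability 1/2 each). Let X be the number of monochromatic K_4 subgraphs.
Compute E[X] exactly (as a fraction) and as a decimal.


Let X = Σ_S X_S over the C(9, 4) = 126 subsets S of size 4, where X_S = 1 if the K_4 on S is monochromatic.
For a fixed S, the K_4 on S has C(4, 2) = 6 edges. P[all 6 edges red] = (1/2)^6, and likewise for blue, so P[monochromatic] = 2·(1/2)^6 = 2^{1 − 6} = 1/32.
By linearity: E[X] = C(9, 4) · 2^{1 − 6} = 126 · 1/32 = 63/16.
Numerically: E[X] ≈ 3.938.

E[X] = C(9,4)·2^(1−C(4,2)) = 63/16 ≈ 3.938.


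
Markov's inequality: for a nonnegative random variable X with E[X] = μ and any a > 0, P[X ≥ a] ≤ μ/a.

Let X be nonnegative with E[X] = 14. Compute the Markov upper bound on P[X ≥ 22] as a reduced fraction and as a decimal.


μ = E[X] = 14, a = 22.
Markov: P[X ≥ 22] ≤ μ/a = (14)/22 = 7/11.
Numerically: ≈ 0.636364.
(Since a = 22 > μ = 14.000000, the bound 7/11 is < 1 and informative.)

P[X ≥ 22] ≤ 7/11 ≈ 0.636364.


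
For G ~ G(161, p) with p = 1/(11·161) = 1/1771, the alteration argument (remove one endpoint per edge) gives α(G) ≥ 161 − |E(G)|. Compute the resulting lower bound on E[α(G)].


E[|E(G)|] = C(161, 2)·p = 12880 · (1/1771) = 80/11.
E[α(G)] ≥ n − E[|E(G)|] = 161 − 80/11 = 1691/11.
Numerically: ≈ 153.727273.
(This is only a lower bound; the true E[α(G)] may be larger.)

E[α(G)] ≥ 1691/11 ≈ 153.727273.


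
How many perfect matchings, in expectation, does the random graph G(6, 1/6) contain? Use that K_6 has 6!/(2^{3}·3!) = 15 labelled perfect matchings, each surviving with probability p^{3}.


K_6 has 6!/(2^{3}·3!) = 15 labelled perfect matchings.
For each such perfect matching H, let X_H = 1 if all 3 edges of H are present in G. Then P[X_H = 1] = p^{3} = (1/6)^{3} = 1/216.
By linearity: E[X] = Σ_H E[X_H] = 15 · p^{3} = 15 · 1/216 = 5/72.
Numerically: E[X] ≈ 0.069444.

E[X] = 15 · (1/6)^{3} = 5/72 ≈ 0.069444.


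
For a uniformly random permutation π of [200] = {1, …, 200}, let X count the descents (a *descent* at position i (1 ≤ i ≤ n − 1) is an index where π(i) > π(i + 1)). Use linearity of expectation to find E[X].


Write X = Σ X_I over i = 1, …, 199, with X_I the indicator of one descent.
There are 199 indicators.
For each fixed i, the pair (π(i), π(i+1)) is a uniformly random ordered pair of distinct values from {1, …, 200}; by symmetry P[π(i) > π(i+1)] = 1/2.
By linearity: E[X] = 199 · (1/2) = (200 − 1) · (1/2) = 199/2 ≈ 99.50000.

E[X] = 199/2 = 99.50000.


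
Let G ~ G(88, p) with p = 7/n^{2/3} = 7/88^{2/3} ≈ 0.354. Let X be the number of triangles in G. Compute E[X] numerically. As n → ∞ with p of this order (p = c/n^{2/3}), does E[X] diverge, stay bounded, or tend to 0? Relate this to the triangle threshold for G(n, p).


Number of potential triangles: C(88, 3) = 109736.
Each occurs with probability p³ ≈ (0.354)³ ≈ 4.42924e-02.
By linearity: E[X] = C(88, 3)·p³ ≈ 109736 · 4.42924e-02 ≈ 4860.466.
Since α = 2/3 < 1, p = c/n^{2/3} ≫ 1/n is above the triangle threshold p ~ 1/n. Asymptotically E[X] ~ (c³/6)·n^{3(1−α)} = (7³/6)·n^{1} → ∞; triangles are abundant w.h.p.

E[X] ≈ 4860.466; in regime p = Θ(1/n^{2/3}) E[X] diverges (above the triangle threshold p ~ 1/n).


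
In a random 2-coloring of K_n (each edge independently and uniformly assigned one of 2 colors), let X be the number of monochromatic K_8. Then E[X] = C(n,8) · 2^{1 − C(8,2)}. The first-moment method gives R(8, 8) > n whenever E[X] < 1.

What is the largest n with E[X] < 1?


We need C(n, 8) · 2^{1 − 28} < 1, i.e. C(n, 8) < 2^{28 − 1} = 134217728.
Check values of n near the boundary:
  n = 36: C(36, 8) = 30260340; 30260340 < 134217728? YES
  n = 37: C(37, 8) = 38608020; 38608020 < 134217728? YES
  n = 38: C(38, 8) = 48903492; 48903492 < 134217728? YES
  n = 39: C(39, 8) = 61523748; 61523748 < 134217728? YES
  n = 40: C(40, 8) = 76904685; 76904685 < 134217728? YES
  n = 41: C(41, 8) = 95548245; 95548245 < 134217728? YES
  n = 42: C(42, 8) = 118030185; 118030185 < 134217728? YES
  n = 43: C(43, 8) = 145008513; 145008513 < 134217728? NO
  n = 44: C(44, 8) = 177232627; 177232627 < 134217728? NO
  n = 45: C(45, 8) = 215553195; 215553195 < 134217728? NO
The largest n with C(n, 8) < 134217728 is n = 42 (where E[X] = 118030185/134217728 ≈ 0.879). Hence R(8, 8) > 42, i.e. R(8, 8) ≥ 43.

Largest n = 42; hence R(8, 8) > 42.


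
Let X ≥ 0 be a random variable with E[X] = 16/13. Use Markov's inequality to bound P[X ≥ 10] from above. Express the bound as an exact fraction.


μ = E[X] = 16/13, a = 10.
Markov: P[X ≥ 10] ≤ μ/a = (16/13)/10 = 8/65.
Numerically: ≈ 0.123077.
(Since a = 10 > μ = 1.230769, the bound 8/65 is < 1 and informative.)

P[X ≥ 10] ≤ 8/65 ≈ 0.123077.


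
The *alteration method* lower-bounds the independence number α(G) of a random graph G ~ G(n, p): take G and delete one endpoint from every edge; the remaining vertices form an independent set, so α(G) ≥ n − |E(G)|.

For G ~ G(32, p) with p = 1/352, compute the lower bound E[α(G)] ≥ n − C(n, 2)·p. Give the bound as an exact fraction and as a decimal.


E[|E(G)|] = C(32, 2)·p = 496 · (1/352) = 31/22.
E[α(G)] ≥ n − E[|E(G)|] = 32 − 31/22 = 673/22.
Numerically: ≈ 30.59091.
(This is only a lower bound; the true E[α(G)] may be larger.)

E[α(G)] ≥ 673/22 ≈ 30.59091.


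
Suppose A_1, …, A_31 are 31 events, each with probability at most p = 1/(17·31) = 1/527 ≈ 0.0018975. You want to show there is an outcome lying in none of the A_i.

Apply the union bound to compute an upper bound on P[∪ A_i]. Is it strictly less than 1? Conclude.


Union bound: P[∪_{i=1}^{31} A_i] ≤ Σ_i P[A_i] ≤ 31·p = 31·(1/527) = 1/17.
Numerically: 1/17 ≈ 0.0588235.
Is 1/17 < 1? YES.
Since P[∪ A_i] ≤ 1/17 < 1, the complement has P[∩ A_i^c] ≥ 1 − 1/17 = 16/17 > 0, so some outcome avoids every A_i.

31·p = 1/17 ≈ 0.0588235; existence CERTIFIED by the union bound.


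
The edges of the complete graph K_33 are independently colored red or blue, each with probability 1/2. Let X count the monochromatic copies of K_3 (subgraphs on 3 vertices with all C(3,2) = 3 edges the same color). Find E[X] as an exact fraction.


Let X = Σ_S X_S over the C(33, 3) = 5456 subsets S of size 3, where X_S = 1 if the K_3 on S is monochromatic.
For a fixed S, the K_3 on S has C(3, 2) = 3 edges. P[all 3 edges red] = (1/2)^3, and likewise for blue, so P[monochromatic] = 2·(1/2)^3 = 2^{1 − 3} = 1/4.
By linearity: E[X] = C(33, 3) · 2^{1 − 3} = 5456 · 1/4 = 1364.
Numerically: E[X] ≈ 1364.0000.

E[X] = C(33,3)·2^(1−C(3,2)) = 1364 ≈ 1364.0000.


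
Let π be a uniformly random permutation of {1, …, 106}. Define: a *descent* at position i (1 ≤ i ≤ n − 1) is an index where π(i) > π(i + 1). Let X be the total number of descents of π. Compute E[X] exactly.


Write X = Σ X_I over i = 1, …, 105, with X_I the indicator of one descent.
There are 105 indicators.
For each fixed i, the pair (π(i), π(i+1)) is a uniformly random ordered pair of distinct values from {1, …, 106}; by symmetry P[π(i) > π(i+1)] = 1/2.
By linearity: E[X] = 105 · (1/2) = (106 − 1) · (1/2) = 105/2 ≈ 52.50000.

E[X] = 105/2 = 52.50000.


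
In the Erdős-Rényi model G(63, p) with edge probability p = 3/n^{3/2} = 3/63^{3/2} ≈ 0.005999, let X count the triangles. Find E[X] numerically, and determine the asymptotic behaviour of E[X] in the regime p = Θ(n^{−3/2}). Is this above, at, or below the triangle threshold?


Number of potential triangles: C(63, 3) = 39711.
Each occurs with probability p³ ≈ (0.005999)³ ≈ 2.159391e-07.
By linearity: E[X] = C(63, 3)·p³ ≈ 39711 · 2.159391e-07 ≈ 0.0086.
Since α = 3/2 > 1, p = c/n^{3/2} = o(1/n) is below the triangle threshold p ~ 1/n. Asymptotically E[X] ~ (c³/6)·n^{3(1−α)} = (3³/6)·n^{-1.5} → 0, so by Markov's inequality G has no triangles w.h.p.

E[X] ≈ 0.0086; in regime p = Θ(1/n^{3/2}) E[X] tends to 0 (below the triangle threshold p ~ 1/n).


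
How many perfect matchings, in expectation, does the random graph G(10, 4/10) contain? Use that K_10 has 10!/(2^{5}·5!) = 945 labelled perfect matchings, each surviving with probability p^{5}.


K_10 has 10!/(2^{5}·5!) = 945 labelled perfect matchings.
For each such perfect matching H, let X_H = 1 if all 5 edges of H are present in G. Then P[X_H = 1] = p^{5} = (2/5)^{5} = 32/3125.
By linearity: E[X] = Σ_H E[X_H] = 945 · p^{5} = 945 · 32/3125 = 6048/625.
Numerically: E[X] ≈ 9.68.

E[X] = 945 · (2/5)^{5} = 6048/625 ≈ 9.68.


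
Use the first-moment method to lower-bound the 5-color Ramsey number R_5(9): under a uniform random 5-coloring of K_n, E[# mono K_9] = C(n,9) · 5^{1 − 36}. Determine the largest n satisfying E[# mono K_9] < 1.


We need C(n, 9) · 5^{1 − 36} < 1, i.e. C(n, 9) < 5^{36 − 1} = 2910383045673370361328125.
Check values of n near the boundary:
  n = 2170: C(2170, 9) = 2891746779868845075610510; 2891746779868845075610510 < 2910383045673370361328125? YES
  n = 2171: C(2171, 9) = 2903784578674959601827205; 2903784578674959601827205 < 2910383045673370361328125? YES
  n = 2172: C(2172, 9) = 2915866900084148060642020; 2915866900084148060642020 < 2910383045673370361328125? NO
  n = 2173: C(2173, 9) = 2927993888115921319674265; 2927993888115921319674265 < 2910383045673370361328125? NO
The largest n with C(n, 9) < 2910383045673370361328125 is n = 2171 (where E[X] = 580756915734991920365441/582076609134674072265625 ≈ 0.99773). Hence R_5(9) > 2171, i.e. R_5(9) ≥ 2172.

Largest n = 2171; hence R_5(9) > 2171.


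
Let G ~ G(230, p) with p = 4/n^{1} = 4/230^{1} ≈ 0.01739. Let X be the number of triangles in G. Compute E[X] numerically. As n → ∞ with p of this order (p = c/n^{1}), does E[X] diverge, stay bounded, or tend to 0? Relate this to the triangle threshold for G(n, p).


Number of potential triangles: C(230, 3) = 2001460.
Each occurs with probability p³ ≈ (0.01739)³ ≈ 5.260130e-06.
By linearity: E[X] = C(230, 3)·p³ ≈ 2001460 · 5.260130e-06 ≈ 10.5279.
Here α = 1, so p = 4/n is exactly at the triangle threshold p ~ 1/n. Asymptotically E[X] → c³/6 = 4³/6 = 32/3 ≈ 10.6667, a bounded constant. In this regime the triangle count is asymptotically Poisson(c³/6).

E[X] ≈ 10.5279; in regime p = Θ(1/n^{1}) E[X] stays bounded (at the triangle threshold p ~ 1/n).


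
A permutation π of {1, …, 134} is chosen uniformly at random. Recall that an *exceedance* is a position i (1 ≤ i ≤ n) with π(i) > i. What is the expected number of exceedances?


Write X = Σ_{i=1}^{134} X_i, where X_i = 1_{π(i) > i}.
For each fixed i, π(i) is uniform over {1, …, 134} (marginal of a uniform permutation), so P[π(i) > i] = (n − i)/n. Summing: Σ_{i=1}^{134} (n − i)/n = (0 + 1 + … + 133)/134 = 134(134 − 1)/(2·134) = (134 − 1)/2.
Hence E[X] = Σ_{i=1}^{134} (134 − i)/134 = 133/2 ≈ 66.500000.

E[X] = 133/2 = 66.500000.


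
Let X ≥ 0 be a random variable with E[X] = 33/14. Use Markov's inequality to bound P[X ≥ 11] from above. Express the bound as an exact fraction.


μ = E[X] = 33/14, a = 11.
Markov: P[X ≥ 11] ≤ μ/a = (33/14)/11 = 3/14.
Numerically: ≈ 0.214.
(Since a = 11 > μ = 2.357, the bound 3/14 is < 1 and informative.)

P[X ≥ 11] ≤ 3/14 ≈ 0.214.


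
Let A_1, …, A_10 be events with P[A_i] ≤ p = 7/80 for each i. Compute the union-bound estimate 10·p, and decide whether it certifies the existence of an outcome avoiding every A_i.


Union bound: P[∪_{i=1}^{10} A_i] ≤ Σ_i P[A_i] ≤ 10·p = 10·(7/80) = 7/8.
Numerically: 7/8 ≈ 0.875000.
Is 7/8 < 1? YES.
Since P[∪ A_i] ≤ 7/8 < 1, the complement has P[∩ A_i^c] ≥ 1 − 7/8 = 1/8 > 0, so some outcome avoids every A_i.

10·p = 7/8 ≈ 0.875000; existence CERTIFIED by the union bound.


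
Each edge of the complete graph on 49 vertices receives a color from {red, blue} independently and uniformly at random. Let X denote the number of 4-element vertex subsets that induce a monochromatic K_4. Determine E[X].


Let X = Σ_S X_S over the C(49, 4) = 211876 subsets S of size 4, where X_S = 1 if the K_4 on S is monochromatic.
For a fixed S, the K_4 on S has C(4, 2) = 6 edges. P[all 6 edges red] = (1/2)^6, and likewise for blue, so P[monochromatic] = 2·(1/2)^6 = 2^{1 − 6} = 1/32.
Summing: E[X] = C(49, 4) · 2^{1 − 6} = 211876 · 1/32 = 52969/8.
Numerically: E[X] ≈ 6621.125.

E[X] = C(49,4)·2^(1−C(4,2)) = 52969/8 ≈ 6621.125.


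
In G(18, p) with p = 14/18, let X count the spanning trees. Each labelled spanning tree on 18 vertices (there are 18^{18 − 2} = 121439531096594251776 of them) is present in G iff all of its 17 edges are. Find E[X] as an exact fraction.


K_18 has 18^{18 − 2} = 121439531096594251776 labelled spanning trees.
For each such spanning tree H, let X_H = 1 if all 17 edges of H are present in G. Then P[X_H = 1] = p^{17} = (7/9)^{17} = 232630513987207/16677181699666569.
By linearity: E[X] = Σ_H E[X_H] = 121439531096594251776 · p^{17} = 121439531096594251776 · 232630513987207/16677181699666569 = 15245673364665597952/9.
Numerically: E[X] ≈ 1.69e+18.

E[X] = 121439531096594251776 · (7/9)^{17} = 15245673364665597952/9 ≈ 1.69e+18.


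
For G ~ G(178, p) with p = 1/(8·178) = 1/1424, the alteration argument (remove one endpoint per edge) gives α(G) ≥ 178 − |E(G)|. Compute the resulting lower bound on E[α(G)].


E[|E(G)|] = C(178, 2)·p = 15753 · (1/1424) = 177/16.
E[α(G)] ≥ n − E[|E(G)|] = 178 − 177/16 = 2671/16.
Numerically: ≈ 166.9375.
(This is only a lower bound; the true E[α(G)] may be larger.)

E[α(G)] ≥ 2671/16 ≈ 166.9375.


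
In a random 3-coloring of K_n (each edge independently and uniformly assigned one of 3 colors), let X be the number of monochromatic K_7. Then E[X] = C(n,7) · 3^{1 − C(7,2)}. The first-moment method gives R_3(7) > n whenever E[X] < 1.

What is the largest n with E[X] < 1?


We need C(n, 7) · 3^{1 − 21} < 1, i.e. C(n, 7) < 3^{21 − 1} = 3486784401.
Check values of n near the boundary:
  n = 80: C(80, 7) = 3176716400; 3176716400 < 3486784401? YES
  n = 81: C(81, 7) = 3477216600; 3477216600 < 3486784401? YES
  n = 82: C(82, 7) = 3801756816; 3801756816 < 3486784401? NO
The largest n with C(n, 7) < 3486784401 is n = 81 (where E[X] = 42928600/43046721 ≈ 0.9972560). Hence R_3(7) > 81, i.e. R_3(7) ≥ 82.

Largest n = 81; hence R_3(7) > 81.


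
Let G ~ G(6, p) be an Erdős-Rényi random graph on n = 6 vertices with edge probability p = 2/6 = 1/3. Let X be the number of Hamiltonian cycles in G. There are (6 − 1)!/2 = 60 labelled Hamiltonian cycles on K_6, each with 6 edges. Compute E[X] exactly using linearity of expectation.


K_6 has (6 − 1)!/2 = 60 labelled Hamiltonian cycles.
For each such Hamiltonian cycle H, let X_H = 1 if all 6 edges of H are present in G. Then P[X_H = 1] = p^{6} = (1/3)^{6} = 1/729.
Summing the indicators: E[X] = Σ_H E[X_H] = 60 · p^{6} = 60 · 1/729 = 20/243.
Numerically: E[X] ≈ 0.0823.

E[X] = 60 · (1/3)^{6} = 20/243 ≈ 0.0823.


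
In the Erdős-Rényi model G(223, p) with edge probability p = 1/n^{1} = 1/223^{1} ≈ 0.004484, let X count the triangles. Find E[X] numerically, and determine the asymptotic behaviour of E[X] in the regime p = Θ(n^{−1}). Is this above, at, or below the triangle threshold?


Number of potential triangles: C(223, 3) = 1823471.
Each occurs with probability p³ ≈ (0.004484)³ ≈ 9.017485e-08.
By linearity: E[X] = C(223, 3)·p³ ≈ 1823471 · 9.017485e-08 ≈ 0.1644.
Here α = 1, so p = 1/n is exactly at the triangle threshold p ~ 1/n. Asymptotically E[X] → c³/6 = 1³/6 = 1/6 ≈ 0.1667, a bounded constant. In this regime the triangle count is asymptotically Poisson(c³/6).

E[X] ≈ 0.1644; in regime p = Θ(1/n^{1}) E[X] stays bounded (at the triangle threshold p ~ 1/n).


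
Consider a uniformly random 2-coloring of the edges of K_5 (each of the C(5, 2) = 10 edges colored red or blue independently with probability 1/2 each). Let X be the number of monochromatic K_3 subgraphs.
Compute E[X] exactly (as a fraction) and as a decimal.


Let X = Σ_S X_S over the C(5, 3) = 10 subsets S of size 3, where X_S = 1 if the K_3 on S is monochromatic.
For a fixed S, the K_3 on S has C(3, 2) = 3 edges. P[all 3 edges red] = (1/2)^3, and likewise for blue, so P[monochromatic] = 2·(1/2)^3 = 2^{1 − 3} = 1/4.
Summing: E[X] = C(5, 3) · 2^{1 − 3} = 10 · 1/4 = 5/2.
Numerically: E[X] ≈ 2.500000.

E[X] = C(5,3)·2^(1−C(3,2)) = 5/2 ≈ 2.500000.


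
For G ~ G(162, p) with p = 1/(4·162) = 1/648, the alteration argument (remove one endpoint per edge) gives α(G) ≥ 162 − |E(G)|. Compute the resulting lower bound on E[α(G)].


E[|E(G)|] = C(162, 2)·p = 13041 · (1/648) = 161/8.
E[α(G)] ≥ n − E[|E(G)|] = 162 − 161/8 = 1135/8.
Numerically: ≈ 141.875.
(This is only a lower bound; the true E[α(G)] may be larger.)

E[α(G)] ≥ 1135/8 ≈ 141.875.


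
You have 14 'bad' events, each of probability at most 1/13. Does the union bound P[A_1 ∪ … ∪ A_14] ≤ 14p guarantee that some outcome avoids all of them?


Union bound: P[∪_{i=1}^{14} A_i] ≤ Σ_i P[A_i] ≤ 14·p = 14·(1/13) = 14/13.
Numerically: 14/13 ≈ 1.077.
Is 14/13 < 1? NO.
Since the bound 14/13 is ≥ 1, the union bound is uninformative here; it does NOT by itself certify existence.

14·p = 14/13 ≈ 1.077; existence NOT certified by the union bound.


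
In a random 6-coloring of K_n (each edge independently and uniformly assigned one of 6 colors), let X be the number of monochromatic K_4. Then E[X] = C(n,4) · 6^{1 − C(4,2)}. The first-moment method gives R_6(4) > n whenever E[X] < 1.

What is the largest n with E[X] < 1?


We need C(n, 4) · 6^{1 − 6} < 1, i.e. C(n, 4) < 6^{6 − 1} = 7776.
Check values of n near the boundary:
  n = 20: C(20, 4) = 4845; 4845 < 7776? YES
  n = 21: C(21, 4) = 5985; 5985 < 7776? YES
  n = 22: C(22, 4) = 7315; 7315 < 7776? YES
  n = 23: C(23, 4) = 8855; 8855 < 7776? NO
  n = 24: C(24, 4) = 10626; 10626 < 7776? NO
  n = 25: C(25, 4) = 12650; 12650 < 7776? NO
The largest n with C(n, 4) < 7776 is n = 22 (where E[X] = 7315/7776 ≈ 0.94072). Hence R_6(4) > 22, i.e. R_6(4) ≥ 23.

Largest n = 22; hence R_6(4) > 22.


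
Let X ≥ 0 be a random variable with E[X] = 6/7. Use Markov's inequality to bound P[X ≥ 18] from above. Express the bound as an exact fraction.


μ = E[X] = 6/7, a = 18.
Markov: P[X ≥ 18] ≤ μ/a = (6/7)/18 = 1/21.
Numerically: ≈ 0.04762.
(Since a = 18 > μ = 0.85714, the bound 1/21 is < 1 and informative.)

P[X ≥ 18] ≤ 1/21 ≈ 0.04762.


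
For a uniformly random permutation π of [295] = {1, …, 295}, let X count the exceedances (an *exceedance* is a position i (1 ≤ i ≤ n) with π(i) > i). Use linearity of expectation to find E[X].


Write X = Σ_{i=1}^{295} X_i, where X_i = 1_{π(i) > i}.
For each fixed i, π(i) is uniform over {1, …, 295} (marginal of a uniform permutation), so P[π(i) > i] = (n − i)/n. Summing: Σ_{i=1}^{295} (n − i)/n = (0 + 1 + … + 294)/295 = 295(295 − 1)/(2·295) = (295 − 1)/2.
Hence E[X] = Σ_{i=1}^{295} (295 − i)/295 = 147 ≈ 147.0000.

E[X] = 147 = 147.0000.


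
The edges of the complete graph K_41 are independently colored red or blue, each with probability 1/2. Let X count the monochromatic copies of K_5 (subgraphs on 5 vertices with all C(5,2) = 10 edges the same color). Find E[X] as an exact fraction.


Let X = Σ_S X_S over the C(41, 5) = 749398 subsets S of size 5, where X_S = 1 if the K_5 on S is monochromatic.
For a fixed S, the K_5 on S has C(5, 2) = 10 edges. P[all 10 edges red] = (1/2)^10, and likewise for blue, so P[monochromatic] = 2·(1/2)^10 = 2^{1 − 10} = 1/512.
By linearity of expectation: E[X] = C(41, 5) · 2^{1 − 10} = 749398 · 1/512 = 374699/256.
Numerically: E[X] ≈ 1463.66797.

E[X] = C(41,5)·2^(1−C(5,2)) = 374699/256 ≈ 1463.66797.


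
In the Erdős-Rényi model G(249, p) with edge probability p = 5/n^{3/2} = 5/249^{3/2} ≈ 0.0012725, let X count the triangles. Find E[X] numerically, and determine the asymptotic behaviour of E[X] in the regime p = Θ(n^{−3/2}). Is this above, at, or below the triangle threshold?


Number of potential triangles: C(249, 3) = 2542124.
Each occurs with probability p³ ≈ (0.0012725)³ ≈ 2.0606914e-09.
By linearity: E[X] = C(249, 3)·p³ ≈ 2542124 · 2.0606914e-09 ≈ 0.00524.
Since α = 3/2 > 1, p = c/n^{3/2} = o(1/n) is below the triangle threshold p ~ 1/n. Asymptotically E[X] ~ (c³/6)·n^{3(1−α)} = (5³/6)·n^{-1.5} → 0, so by Markov's inequality G has no triangles w.h.p.

E[X] ≈ 0.00524; in regime p = Θ(1/n^{3/2}) E[X] tends to 0 (below the triangle threshold p ~ 1/n).


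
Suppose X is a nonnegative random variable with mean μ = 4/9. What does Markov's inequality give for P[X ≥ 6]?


μ = E[X] = 4/9, a = 6.
Markov: P[X ≥ 6] ≤ μ/a = (4/9)/6 = 2/27.
Numerically: ≈ 0.07407.
(Since a = 6 > μ = 0.44444, the bound 2/27 is < 1 and informative.)

P[X ≥ 6] ≤ 2/27 ≈ 0.07407.


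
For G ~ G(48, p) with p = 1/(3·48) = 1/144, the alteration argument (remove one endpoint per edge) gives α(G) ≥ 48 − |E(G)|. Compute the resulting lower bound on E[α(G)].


E[|E(G)|] = C(48, 2)·p = 1128 · (1/144) = 47/6.
E[α(G)] ≥ n − E[|E(G)|] = 48 − 47/6 = 241/6.
Numerically: ≈ 40.166667.
(This is only a lower bound; the true E[α(G)] may be larger.)

E[α(G)] ≥ 241/6 ≈ 40.166667.


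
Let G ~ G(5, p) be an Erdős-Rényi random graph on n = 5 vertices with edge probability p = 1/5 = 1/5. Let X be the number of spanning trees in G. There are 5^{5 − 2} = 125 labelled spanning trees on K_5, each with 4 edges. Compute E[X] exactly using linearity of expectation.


K_5 has 5^{5 − 2} = 125 labelled spanning trees.
For each such spanning tree H, let X_H = 1 if all 4 edges of H are present in G. Then P[X_H = 1] = p^{4} = (1/5)^{4} = 1/625.
By linearity of expectation: E[X] = Σ_H E[X_H] = 125 · p^{4} = 125 · 1/625 = 1/5.
Numerically: E[X] ≈ 0.2.

E[X] = 125 · (1/5)^{4} = 1/5 ≈ 0.2.


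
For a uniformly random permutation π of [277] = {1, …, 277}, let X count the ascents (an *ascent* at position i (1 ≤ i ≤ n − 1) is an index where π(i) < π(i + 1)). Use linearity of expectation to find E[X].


Write X = Σ X_I over i = 1, …, 276, with X_I the indicator of one ascent.
There are 276 indicators.
For each fixed i, the pair (π(i), π(i+1)) is a uniformly random ordered pair of distinct values from {1, …, 277}; by symmetry P[π(i) < π(i+1)] = 1/2.
By linearity: E[X] = 276 · (1/2) = (277 − 1) · (1/2) = 138 ≈ 138.000000.

E[X] = 138 = 138.000000.


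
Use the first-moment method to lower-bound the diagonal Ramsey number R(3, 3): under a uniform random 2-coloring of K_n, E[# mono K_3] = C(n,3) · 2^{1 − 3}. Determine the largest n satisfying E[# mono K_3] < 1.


We need C(n, 3) · 2^{1 − 3} < 1, i.e. C(n, 3) < 2^{3 − 1} = 4.
Check values of n near the boundary:
  n = 3: C(3, 3) = 1; 1 < 4? YES
  n = 4: C(4, 3) = 4; 4 < 4? NO
  n = 5: C(5, 3) = 10; 10 < 4? NO
  n = 6: C(6, 3) = 20; 20 < 4? NO
The largest n with C(n, 3) < 4 is n = 3 (where E[X] = 1/4 ≈ 0.25000). Hence R(3, 3) > 3, i.e. R(3, 3) ≥ 4.

Largest n = 3; hence R(3, 3) > 3.


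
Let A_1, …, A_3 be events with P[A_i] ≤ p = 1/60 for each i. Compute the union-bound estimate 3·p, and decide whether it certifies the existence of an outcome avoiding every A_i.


Union bound: P[∪_{i=1}^{3} A_i] ≤ Σ_i P[A_i] ≤ 3·p = 3·(1/60) = 1/20.
Numerically: 1/20 ≈ 0.05000.
Is 1/20 < 1? YES.
Since P[∪ A_i] ≤ 1/20 < 1, the complement has P[∩ A_i^c] ≥ 1 − 1/20 = 19/20 > 0, so some outcome avoids every A_i.

3·p = 1/20 ≈ 0.05000; existence CERTIFIED by the union bound.


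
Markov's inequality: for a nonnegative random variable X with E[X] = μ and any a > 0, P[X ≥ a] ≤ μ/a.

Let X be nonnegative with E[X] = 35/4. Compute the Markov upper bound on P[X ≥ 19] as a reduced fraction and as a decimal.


μ = E[X] = 35/4, a = 19.
Markov: P[X ≥ 19] ≤ μ/a = (35/4)/19 = 35/76.
Numerically: ≈ 0.4605.
(Since a = 19 > μ = 8.7500, the bound 35/76 is < 1 and informative.)

P[X ≥ 19] ≤ 35/76 ≈ 0.4605.


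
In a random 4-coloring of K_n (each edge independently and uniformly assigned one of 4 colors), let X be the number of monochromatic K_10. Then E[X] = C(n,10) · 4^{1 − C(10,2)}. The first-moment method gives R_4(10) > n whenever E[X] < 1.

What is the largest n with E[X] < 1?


We need C(n, 10) · 4^{1 − 45} < 1, i.e. C(n, 10) < 4^{45 − 1} = 309485009821345068724781056.
Check values of n near the boundary:
  n = 2017: C(2017, 10) = 300324964434452596180990448; 300324964434452596180990448 < 309485009821345068724781056? YES
  n = 2018: C(2018, 10) = 301820606687612220663963508; 301820606687612220663963508 < 309485009821345068724781056? YES
  n = 2019: C(2019, 10) = 303322949179835278009229628; 303322949179835278009229628 < 309485009821345068724781056? YES
  n = 2020: C(2020, 10) = 304832018578739931133653656; 304832018578739931133653656 < 309485009821345068724781056? YES
  n = 2021: C(2021, 10) = 306347841644770462864800616; 306347841644770462864800616 < 309485009821345068724781056? YES
  n = 2022: C(2022, 10) = 307870445231474093395937796; 307870445231474093395937796 < 309485009821345068724781056? YES
  n = 2023: C(2023, 10) = 309399856285778485315440716; 309399856285778485315440716 < 309485009821345068724781056? YES
  n = 2024: C(2024, 10) = 310936101848269937576192656; 310936101848269937576192656 < 309485009821345068724781056? NO
  n = 2025: C(2025, 10) = 312479209053472269772600560; 312479209053472269772600560 < 309485009821345068724781056? NO
  n = 2026: C(2026, 10) = 314029205130126398094885285; 314029205130126398094885285 < 309485009821345068724781056? NO
The largest n with C(n, 10) < 309485009821345068724781056 is n = 2023 (where E[X] = 77349964071444621328860179/77371252455336267181195264 ≈ 0.999725). Hence R_4(10) > 2023, i.e. R_4(10) ≥ 2024.

Largest n = 2023; hence R_4(10) > 2023.


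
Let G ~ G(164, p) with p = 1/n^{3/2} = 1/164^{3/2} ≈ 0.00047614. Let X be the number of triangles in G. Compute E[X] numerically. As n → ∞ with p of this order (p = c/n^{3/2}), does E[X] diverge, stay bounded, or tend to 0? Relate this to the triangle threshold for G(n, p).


Number of potential triangles: C(164, 3) = 721764.
Each occurs with probability p³ ≈ (0.00047614)³ ≈ 1.07945038e-10.
By linearity: E[X] = C(164, 3)·p³ ≈ 721764 · 1.07945038e-10 ≈ 0.000078.
Since α = 3/2 > 1, p = c/n^{3/2} = o(1/n) is below the triangle threshold p ~ 1/n. Asymptotically E[X] ~ (c³/6)·n^{3(1−α)} = (1³/6)·n^{-1.5} → 0, so by Markov's inequality G has no triangles w.h.p.

E[X] ≈ 0.000078; in regime p = Θ(1/n^{3/2}) E[X] tends to 0 (below the triangle threshold p ~ 1/n).


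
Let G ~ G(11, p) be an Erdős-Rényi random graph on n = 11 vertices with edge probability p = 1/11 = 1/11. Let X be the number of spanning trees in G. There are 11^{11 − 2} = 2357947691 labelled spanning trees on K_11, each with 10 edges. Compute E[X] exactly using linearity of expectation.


K_11 has 11^{11 − 2} = 2357947691 labelled spanning trees.
For each such spanning tree H, let X_H = 1 if all 10 edges of H are present in G. Then P[X_H = 1] = p^{10} = (1/11)^{10} = 1/25937424601.
By linearity of expectation: E[X] = Σ_H E[X_H] = 2357947691 · p^{10} = 2357947691 · 1/25937424601 = 1/11.
Numerically: E[X] ≈ 0.0909091.

E[X] = 2357947691 · (1/11)^{10} = 1/11 ≈ 0.0909091.


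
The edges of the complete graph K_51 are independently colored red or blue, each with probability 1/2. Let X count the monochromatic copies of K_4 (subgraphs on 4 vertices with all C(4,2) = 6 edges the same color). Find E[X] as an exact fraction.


Let X = Σ_S X_S over the C(51, 4) = 249900 subsets S of size 4, where X_S = 1 if the K_4 on S is monochromatic.
For a fixed S, the K_4 on S has C(4, 2) = 6 edges. P[all 6 edges red] = (1/2)^6, and likewise for blue, so P[monochromatic] = 2·(1/2)^6 = 2^{1 − 6} = 1/32.
By linearity: E[X] = C(51, 4) · 2^{1 − 6} = 249900 · 1/32 = 62475/8.
Numerically: E[X] ≈ 7809.375000.

E[X] = C(51,4)·2^(1−C(4,2)) = 62475/8 ≈ 7809.375000.


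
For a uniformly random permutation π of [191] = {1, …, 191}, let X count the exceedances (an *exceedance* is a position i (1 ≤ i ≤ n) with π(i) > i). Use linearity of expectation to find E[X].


Write X = Σ_{i=1}^{191} X_i, where X_i = 1_{π(i) > i}.
For each fixed i, π(i) is uniform over {1, …, 191} (marginal of a uniform permutation), so P[π(i) > i] = (n − i)/n. Summing: Σ_{i=1}^{191} (n − i)/n = (0 + 1 + … + 190)/191 = 191(191 − 1)/(2·191) = (191 − 1)/2.
Hence E[X] = Σ_{i=1}^{191} (191 − i)/191 = 95 ≈ 95.0000.

E[X] = 95 = 95.0000.


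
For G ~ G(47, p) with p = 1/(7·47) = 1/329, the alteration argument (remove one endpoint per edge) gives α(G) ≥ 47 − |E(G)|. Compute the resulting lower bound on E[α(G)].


E[|E(G)|] = C(47, 2)·p = 1081 · (1/329) = 23/7.
E[α(G)] ≥ n − E[|E(G)|] = 47 − 23/7 = 306/7.
Numerically: ≈ 43.71429.
(This is only a lower bound; the true E[α(G)] may be larger.)

E[α(G)] ≥ 306/7 ≈ 43.71429.


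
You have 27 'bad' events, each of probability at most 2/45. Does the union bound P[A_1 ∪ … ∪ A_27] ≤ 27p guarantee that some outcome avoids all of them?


Union bound: P[∪_{i=1}^{27} A_i] ≤ Σ_i P[A_i] ≤ 27·p = 27·(2/45) = 6/5.
Numerically: 6/5 ≈ 1.20000.
Is 6/5 < 1? NO.
Since the bound 6/5 is ≥ 1, the union bound is uninformative here; it does NOT by itself certify existence.

27·p = 6/5 ≈ 1.20000; existence NOT certified by the union bound.


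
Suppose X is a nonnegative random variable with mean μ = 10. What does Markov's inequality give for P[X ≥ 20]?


μ = E[X] = 10, a = 20.
Markov: P[X ≥ 20] ≤ μ/a = (10)/20 = 1/2.
Numerically: ≈ 0.500000.
(Since a = 20 > μ = 10.000000, the bound 1/2 is < 1 and informative.)

P[X ≥ 20] ≤ 1/2 ≈ 0.500000.


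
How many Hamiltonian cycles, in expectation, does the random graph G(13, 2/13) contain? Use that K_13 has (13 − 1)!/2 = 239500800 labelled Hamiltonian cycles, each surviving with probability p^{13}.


K_13 has (13 − 1)!/2 = 239500800 labelled Hamiltonian cycles.
For each such Hamiltonian cycle H, let X_H = 1 if all 13 edges of H are present in G. Then P[X_H = 1] = p^{13} = (2/13)^{13} = 8192/302875106592253.
By linearity: E[X] = Σ_H E[X_H] = 239500800 · p^{13} = 239500800 · 8192/302875106592253 = 1961990553600/302875106592253.
Numerically: E[X] ≈ 0.00647789.

E[X] = 239500800 · (2/13)^{13} = 1961990553600/302875106592253 ≈ 0.00647789.
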